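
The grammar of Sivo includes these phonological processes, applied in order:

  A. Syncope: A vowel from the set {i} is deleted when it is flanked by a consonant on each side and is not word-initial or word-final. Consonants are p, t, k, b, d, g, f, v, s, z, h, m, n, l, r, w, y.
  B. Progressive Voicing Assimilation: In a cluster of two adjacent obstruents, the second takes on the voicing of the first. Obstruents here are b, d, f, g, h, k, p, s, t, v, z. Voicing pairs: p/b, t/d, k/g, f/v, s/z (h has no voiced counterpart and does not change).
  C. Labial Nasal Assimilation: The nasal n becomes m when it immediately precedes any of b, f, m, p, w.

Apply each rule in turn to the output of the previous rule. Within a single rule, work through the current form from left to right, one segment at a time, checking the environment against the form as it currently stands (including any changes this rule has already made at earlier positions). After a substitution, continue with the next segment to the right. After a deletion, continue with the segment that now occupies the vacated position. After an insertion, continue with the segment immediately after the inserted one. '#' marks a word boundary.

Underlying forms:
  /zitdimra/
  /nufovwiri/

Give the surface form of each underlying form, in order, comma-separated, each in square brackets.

/zitdimra/:
  A Syncope: [zitdimra] → [ztdmra]
  B Progressive Voicing Assimilation: [ztdmra] → [zddmra]
  C Labial Nasal Assimilation: no change — [zddmra]
/nufovwiri/:
  A Syncope: [nufovwiri] → [nufovwri]
  B Progressive Voicing Assimilation: no change — [nufovwri]
  C Labial Nasal Assimilation: no change — [nufovwri]

[zddmra], [nufovwri]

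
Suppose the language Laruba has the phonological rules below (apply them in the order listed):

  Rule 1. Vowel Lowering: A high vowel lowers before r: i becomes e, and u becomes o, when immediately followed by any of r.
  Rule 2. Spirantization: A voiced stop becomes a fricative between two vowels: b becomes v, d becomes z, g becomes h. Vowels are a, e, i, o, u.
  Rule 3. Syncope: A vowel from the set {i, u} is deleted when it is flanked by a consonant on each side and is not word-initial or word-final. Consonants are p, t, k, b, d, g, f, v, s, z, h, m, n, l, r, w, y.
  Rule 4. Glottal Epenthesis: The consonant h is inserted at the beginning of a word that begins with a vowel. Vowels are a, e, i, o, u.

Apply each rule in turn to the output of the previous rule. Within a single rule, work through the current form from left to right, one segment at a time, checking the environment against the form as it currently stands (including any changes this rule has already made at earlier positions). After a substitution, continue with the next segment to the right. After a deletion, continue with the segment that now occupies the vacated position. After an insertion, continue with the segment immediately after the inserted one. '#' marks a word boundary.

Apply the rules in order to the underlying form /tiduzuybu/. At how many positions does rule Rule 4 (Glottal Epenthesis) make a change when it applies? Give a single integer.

0

Rule 1 Vowel Lowering: no change — [tiduzuybu]
Rule 2 Spirantization: [tiduzuybu] → [tizuzuybu]
Rule 3 Syncope: [tizuzuybu] → [tzzybu]
Rule 4 Glottal Epenthesis: no change — [tzzybu]
Rule Rule 4 changed 0 position(s).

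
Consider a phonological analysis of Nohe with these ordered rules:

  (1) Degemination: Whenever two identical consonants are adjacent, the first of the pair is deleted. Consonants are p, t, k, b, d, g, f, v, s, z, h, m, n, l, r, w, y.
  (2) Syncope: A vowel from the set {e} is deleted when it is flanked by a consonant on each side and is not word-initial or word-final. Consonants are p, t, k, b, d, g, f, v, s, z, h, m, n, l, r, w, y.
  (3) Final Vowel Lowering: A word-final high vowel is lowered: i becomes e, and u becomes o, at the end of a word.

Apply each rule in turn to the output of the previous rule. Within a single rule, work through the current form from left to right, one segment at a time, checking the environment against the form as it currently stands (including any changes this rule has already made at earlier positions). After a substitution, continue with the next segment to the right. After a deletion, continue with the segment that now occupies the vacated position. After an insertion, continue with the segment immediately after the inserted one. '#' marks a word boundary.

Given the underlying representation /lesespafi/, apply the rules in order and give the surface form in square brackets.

(1) Degemination: no change — [lesespafi]
(2) Syncope: [lesespafi] → [lsspafi]
(3) Final Vowel Lowering: [lsspafi] → [lsspafe]

[lsspafe]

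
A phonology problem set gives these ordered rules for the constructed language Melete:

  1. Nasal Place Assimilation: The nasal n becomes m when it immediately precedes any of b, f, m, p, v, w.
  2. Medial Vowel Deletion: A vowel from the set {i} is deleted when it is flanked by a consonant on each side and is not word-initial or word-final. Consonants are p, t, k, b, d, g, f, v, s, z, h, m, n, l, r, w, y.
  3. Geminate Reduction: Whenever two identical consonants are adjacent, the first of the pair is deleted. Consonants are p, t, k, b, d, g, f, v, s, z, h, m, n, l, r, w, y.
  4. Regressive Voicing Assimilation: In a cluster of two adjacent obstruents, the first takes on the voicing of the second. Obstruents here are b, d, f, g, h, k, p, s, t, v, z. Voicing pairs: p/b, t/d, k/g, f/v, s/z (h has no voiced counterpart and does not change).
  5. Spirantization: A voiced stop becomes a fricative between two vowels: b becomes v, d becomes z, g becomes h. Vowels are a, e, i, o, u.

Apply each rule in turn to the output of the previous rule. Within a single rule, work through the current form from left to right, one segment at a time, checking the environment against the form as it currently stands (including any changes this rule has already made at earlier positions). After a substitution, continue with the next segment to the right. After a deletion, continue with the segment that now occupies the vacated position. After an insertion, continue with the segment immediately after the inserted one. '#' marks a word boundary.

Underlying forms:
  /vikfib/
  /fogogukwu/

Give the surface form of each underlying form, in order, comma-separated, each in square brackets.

/vikfib/:
  1 Nasal Place Assimilation: no change — [vikfib]
  2 Medial Vowel Deletion: [vikfib] → [vkfb]
  3 Geminate Reduction: no change — [vkfb]
  4 Regressive Voicing Assimilation: [vkfb] → [fkvb]
  5 Spirantization: no change — [fkvb]
/fogogukwu/:
  1 Nasal Place Assimilation: no change — [fogogukwu]
  2 Medial Vowel Deletion: no change — [fogogukwu]
  3 Geminate Reduction: no change — [fogogukwu]
  4 Regressive Voicing Assimilation: no change — [fogogukwu]
  5 Spirantization: [fogogukwu] → [fohohukwu]

[fkvb], [fohohukwu]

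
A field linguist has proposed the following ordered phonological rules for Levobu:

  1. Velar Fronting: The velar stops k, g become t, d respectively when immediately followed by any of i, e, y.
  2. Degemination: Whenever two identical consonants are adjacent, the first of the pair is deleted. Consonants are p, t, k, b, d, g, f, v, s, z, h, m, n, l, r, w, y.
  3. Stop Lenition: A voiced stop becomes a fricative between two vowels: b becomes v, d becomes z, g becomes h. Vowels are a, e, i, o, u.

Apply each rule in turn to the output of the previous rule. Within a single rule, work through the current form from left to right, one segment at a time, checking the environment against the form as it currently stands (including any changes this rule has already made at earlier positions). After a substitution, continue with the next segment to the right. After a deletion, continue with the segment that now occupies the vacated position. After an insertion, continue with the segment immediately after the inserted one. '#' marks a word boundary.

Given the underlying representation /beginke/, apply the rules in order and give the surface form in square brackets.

1 Velar Fronting: [beginke] → [bedinte]
2 Degemination: no change — [bedinte]
3 Stop Lenition: [bedinte] → [bezinte]

[bezinte]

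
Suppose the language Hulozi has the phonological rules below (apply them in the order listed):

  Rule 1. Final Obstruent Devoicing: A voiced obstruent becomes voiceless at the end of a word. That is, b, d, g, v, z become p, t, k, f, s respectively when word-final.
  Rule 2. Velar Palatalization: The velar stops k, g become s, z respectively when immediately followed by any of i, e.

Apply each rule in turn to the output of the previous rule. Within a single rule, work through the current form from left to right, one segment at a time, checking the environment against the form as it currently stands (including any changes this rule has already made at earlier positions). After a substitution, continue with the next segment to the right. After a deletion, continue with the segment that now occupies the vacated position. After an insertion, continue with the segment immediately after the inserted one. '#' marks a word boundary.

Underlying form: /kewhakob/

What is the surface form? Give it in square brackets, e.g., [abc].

[sewhakop]

Rule 1 Final Obstruent Devoicing: [kewhakob] → [kewhakop]
Rule 2 Velar Palatalization: [kewhakop] → [sewhakop]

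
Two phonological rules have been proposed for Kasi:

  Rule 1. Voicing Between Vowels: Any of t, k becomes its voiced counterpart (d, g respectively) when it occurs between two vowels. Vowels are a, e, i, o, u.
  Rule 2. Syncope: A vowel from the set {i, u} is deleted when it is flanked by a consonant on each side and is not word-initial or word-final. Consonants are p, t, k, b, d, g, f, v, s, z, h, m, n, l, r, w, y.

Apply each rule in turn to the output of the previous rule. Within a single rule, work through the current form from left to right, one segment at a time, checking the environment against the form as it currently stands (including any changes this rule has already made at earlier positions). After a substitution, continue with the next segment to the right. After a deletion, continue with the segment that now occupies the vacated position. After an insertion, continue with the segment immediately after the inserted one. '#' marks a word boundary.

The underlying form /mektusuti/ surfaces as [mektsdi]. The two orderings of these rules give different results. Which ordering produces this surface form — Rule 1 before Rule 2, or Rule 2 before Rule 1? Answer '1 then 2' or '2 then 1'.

Order 1 then 2:
  1 Voicing Between Vowels: [mektusuti] → [mektusudi]
  2 Syncope: [mektusudi] → [mektsdi]
  result: [mektsdi]
Order 2 then 1:
  2 Syncope: [mektusuti] → [mektsti]
  1 Voicing Between Vowels: no change — [mektsti]
  result: [mektsti]

1 then 2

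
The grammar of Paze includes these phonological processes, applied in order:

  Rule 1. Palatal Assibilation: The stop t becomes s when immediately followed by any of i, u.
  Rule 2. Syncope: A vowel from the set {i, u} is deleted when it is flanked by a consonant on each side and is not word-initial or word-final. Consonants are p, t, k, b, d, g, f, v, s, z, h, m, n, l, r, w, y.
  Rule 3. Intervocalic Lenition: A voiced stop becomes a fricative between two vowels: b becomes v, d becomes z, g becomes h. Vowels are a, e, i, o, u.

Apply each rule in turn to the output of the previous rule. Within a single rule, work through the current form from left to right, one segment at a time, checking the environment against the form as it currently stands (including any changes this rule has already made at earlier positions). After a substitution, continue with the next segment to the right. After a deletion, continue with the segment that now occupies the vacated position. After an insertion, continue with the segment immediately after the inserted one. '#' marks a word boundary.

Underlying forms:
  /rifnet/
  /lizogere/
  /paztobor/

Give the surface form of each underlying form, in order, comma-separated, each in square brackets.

/rifnet/:
  Rule 1 Palatal Assibilation: no change — [rifnet]
  Rule 2 Syncope: [rifnet] → [rfnet]
  Rule 3 Intervocalic Lenition: no change — [rfnet]
/lizogere/:
  Rule 1 Palatal Assibilation: no change — [lizogere]
  Rule 2 Syncope: [lizogere] → [lzogere]
  Rule 3 Intervocalic Lenition: [lzogere] → [lzohere]
/paztobor/:
  Rule 1 Palatal Assibilation: no change — [paztobor]
  Rule 2 Syncope: no change — [paztobor]
  Rule 3 Intervocalic Lenition: [paztobor] → [paztovor]

[rfnet], [lzohere], [paztovor]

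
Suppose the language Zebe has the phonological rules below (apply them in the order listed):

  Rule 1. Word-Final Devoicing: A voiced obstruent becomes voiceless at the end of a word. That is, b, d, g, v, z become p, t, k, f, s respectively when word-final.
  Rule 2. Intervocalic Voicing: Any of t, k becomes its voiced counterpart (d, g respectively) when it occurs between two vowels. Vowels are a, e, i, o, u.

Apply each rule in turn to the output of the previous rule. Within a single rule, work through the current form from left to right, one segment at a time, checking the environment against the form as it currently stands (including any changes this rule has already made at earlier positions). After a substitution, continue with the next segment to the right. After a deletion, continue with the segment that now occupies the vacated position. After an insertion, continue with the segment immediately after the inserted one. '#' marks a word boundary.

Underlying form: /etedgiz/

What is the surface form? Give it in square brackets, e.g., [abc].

Rule 1 Word-Final Devoicing: [etedgiz] → [etedgis]
Rule 2 Intervocalic Voicing: [etedgis] → [ededgis]

[ededgis]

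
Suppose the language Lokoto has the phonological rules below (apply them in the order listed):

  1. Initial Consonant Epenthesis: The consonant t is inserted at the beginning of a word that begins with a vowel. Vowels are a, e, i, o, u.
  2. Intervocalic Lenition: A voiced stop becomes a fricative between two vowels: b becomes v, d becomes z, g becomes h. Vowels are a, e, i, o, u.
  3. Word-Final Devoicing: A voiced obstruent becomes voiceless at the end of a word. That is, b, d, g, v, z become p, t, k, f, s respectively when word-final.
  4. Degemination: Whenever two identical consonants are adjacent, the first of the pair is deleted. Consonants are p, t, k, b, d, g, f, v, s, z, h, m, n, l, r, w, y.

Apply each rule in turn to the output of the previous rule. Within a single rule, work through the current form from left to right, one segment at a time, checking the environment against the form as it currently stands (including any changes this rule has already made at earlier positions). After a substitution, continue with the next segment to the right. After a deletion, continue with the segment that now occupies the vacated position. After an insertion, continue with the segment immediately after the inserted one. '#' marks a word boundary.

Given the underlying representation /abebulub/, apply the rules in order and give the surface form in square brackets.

[tavevulup]

1 Initial Consonant Epenthesis: [abebulub] → [tabebulub]
2 Intervocalic Lenition: [tabebulub] → [tavevulub]
3 Word-Final Devoicing: [tavevulub] → [tavevulup]
4 Degemination: no change — [tavevulup]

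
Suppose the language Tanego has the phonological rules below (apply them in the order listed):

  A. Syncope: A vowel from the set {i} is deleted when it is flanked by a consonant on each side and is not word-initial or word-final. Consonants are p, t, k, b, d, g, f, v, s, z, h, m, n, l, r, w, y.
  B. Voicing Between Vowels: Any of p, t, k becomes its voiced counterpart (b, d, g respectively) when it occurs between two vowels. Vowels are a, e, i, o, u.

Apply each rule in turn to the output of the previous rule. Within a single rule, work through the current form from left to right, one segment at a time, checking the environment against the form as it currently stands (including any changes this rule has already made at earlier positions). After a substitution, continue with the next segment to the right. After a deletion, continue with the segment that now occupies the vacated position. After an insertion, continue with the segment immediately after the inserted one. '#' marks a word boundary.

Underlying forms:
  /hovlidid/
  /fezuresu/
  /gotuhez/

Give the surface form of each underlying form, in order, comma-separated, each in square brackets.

/hovlidid/:
  A Syncope: [hovlidid] → [hovldd]
  B Voicing Between Vowels: no change — [hovldd]
/fezuresu/:
  A Syncope: no change — [fezuresu]
  B Voicing Between Vowels: no change — [fezuresu]
/gotuhez/:
  A Syncope: no change — [gotuhez]
  B Voicing Between Vowels: [gotuhez] → [goduhez]

[hovldd], [fezuresu], [goduhez]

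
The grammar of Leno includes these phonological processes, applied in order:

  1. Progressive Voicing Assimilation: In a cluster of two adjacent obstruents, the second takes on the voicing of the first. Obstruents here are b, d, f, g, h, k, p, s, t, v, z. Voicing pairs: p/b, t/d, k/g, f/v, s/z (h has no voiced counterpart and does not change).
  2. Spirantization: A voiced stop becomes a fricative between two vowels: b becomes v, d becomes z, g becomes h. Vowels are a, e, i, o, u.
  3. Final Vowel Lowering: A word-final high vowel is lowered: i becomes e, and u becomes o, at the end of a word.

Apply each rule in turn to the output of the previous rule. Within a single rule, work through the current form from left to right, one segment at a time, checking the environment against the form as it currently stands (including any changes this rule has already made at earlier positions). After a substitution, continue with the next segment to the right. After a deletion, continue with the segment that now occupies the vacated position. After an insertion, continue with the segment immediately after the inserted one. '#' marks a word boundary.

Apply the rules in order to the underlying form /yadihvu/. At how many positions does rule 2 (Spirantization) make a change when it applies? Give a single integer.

1 Progressive Voicing Assimilation: [yadihvu] → [yadihfu]
2 Spirantization: [yadihfu] → [yazihfu]
3 Final Vowel Lowering: [yazihfu] → [yazihfo]
Rule 2 changed 1 position(s).

1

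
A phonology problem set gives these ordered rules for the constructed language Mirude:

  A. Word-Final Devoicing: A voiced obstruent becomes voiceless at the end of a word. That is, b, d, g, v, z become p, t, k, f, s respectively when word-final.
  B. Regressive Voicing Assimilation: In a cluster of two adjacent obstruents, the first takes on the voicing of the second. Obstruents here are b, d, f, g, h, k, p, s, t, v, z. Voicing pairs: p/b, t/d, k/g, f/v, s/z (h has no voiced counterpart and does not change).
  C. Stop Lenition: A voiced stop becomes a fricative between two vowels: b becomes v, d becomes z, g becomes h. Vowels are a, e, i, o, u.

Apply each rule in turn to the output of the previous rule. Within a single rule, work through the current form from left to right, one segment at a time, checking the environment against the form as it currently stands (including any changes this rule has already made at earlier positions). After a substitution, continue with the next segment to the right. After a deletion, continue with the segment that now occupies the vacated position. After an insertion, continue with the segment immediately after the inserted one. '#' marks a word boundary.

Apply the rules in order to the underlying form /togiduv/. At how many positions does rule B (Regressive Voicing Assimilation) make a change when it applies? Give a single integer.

0

A Word-Final Devoicing: [togiduv] → [togiduf]
B Regressive Voicing Assimilation: no change — [togiduf]
C Stop Lenition: [togiduf] → [tohizuf]
Rule B changed 0 position(s).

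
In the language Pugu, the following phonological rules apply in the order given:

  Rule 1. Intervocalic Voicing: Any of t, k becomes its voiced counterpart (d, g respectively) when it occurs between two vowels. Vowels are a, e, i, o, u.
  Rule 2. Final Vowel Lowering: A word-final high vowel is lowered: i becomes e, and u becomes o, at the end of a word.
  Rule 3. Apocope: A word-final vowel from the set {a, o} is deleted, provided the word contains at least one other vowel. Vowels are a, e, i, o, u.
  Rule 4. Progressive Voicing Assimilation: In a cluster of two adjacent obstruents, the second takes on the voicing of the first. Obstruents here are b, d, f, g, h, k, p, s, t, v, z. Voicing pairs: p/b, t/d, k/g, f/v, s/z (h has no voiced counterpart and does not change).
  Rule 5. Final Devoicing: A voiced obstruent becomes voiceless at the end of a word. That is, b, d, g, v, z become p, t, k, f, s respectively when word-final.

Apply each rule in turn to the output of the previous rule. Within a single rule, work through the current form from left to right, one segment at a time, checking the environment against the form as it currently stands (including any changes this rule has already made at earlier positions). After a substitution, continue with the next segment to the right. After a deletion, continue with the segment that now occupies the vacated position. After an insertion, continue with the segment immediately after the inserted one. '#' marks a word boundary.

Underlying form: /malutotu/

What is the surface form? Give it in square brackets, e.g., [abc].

Rule 1 Intervocalic Voicing: [malutotu] → [maludodu]
Rule 2 Final Vowel Lowering: [maludodu] → [maludodo]
Rule 3 Apocope: [maludodo] → [maludod]
Rule 4 Progressive Voicing Assimilation: no change — [maludod]
Rule 5 Final Devoicing: [maludod] → [maludot]

[maludot]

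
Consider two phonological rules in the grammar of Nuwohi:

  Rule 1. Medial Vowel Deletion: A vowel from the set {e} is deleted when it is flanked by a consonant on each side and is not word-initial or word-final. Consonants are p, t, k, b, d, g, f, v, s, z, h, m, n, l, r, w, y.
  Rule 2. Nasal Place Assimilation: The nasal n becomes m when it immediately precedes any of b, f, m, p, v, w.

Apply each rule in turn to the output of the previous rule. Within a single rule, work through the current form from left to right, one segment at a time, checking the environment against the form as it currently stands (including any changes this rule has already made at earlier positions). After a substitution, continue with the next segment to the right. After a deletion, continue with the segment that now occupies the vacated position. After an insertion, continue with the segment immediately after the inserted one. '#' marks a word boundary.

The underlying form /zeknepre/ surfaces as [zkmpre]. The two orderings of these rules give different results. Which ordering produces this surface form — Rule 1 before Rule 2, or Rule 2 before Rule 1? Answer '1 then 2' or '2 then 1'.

Order 1 then 2:
  1 Medial Vowel Deletion: [zeknepre] → [zknpre]
  2 Nasal Place Assimilation: [zknpre] → [zkmpre]
  result: [zkmpre]
Order 2 then 1:
  2 Nasal Place Assimilation: no change — [zeknepre]
  1 Medial Vowel Deletion: [zeknepre] → [zknpre]
  result: [zknpre]

1 then 2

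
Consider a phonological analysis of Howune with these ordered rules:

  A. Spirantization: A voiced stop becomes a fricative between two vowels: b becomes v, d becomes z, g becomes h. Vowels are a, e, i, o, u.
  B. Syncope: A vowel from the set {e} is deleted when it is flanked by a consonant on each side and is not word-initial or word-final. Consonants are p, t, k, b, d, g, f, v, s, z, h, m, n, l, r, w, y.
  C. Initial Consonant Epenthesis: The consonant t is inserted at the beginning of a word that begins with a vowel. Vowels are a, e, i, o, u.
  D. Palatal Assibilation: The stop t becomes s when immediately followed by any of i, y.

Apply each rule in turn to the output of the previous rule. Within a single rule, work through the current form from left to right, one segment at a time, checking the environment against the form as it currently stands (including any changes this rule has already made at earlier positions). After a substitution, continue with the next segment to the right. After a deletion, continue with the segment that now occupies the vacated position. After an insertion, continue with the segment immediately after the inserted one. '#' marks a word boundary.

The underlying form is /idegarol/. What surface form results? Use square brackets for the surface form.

[sizharol]

A Spirantization: [idegarol] → [izeharol]
B Syncope: [izeharol] → [izharol]
C Initial Consonant Epenthesis: [izharol] → [tizharol]
D Palatal Assibilation: [tizharol] → [sizharol]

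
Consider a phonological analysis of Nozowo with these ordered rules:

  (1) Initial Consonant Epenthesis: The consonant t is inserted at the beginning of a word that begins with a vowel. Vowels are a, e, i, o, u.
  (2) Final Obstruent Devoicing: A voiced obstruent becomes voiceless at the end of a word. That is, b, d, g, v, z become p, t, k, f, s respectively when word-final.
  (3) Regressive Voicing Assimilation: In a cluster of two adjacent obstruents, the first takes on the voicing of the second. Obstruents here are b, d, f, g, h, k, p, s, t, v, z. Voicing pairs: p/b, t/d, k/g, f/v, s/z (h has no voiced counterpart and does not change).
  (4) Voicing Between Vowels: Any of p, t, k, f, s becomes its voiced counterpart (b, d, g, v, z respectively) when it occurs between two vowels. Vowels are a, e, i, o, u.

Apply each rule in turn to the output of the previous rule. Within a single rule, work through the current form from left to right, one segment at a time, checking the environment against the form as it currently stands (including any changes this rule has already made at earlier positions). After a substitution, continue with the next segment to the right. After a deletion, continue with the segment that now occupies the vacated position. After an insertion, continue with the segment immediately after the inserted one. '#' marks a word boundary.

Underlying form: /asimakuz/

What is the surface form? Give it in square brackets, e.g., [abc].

[tazimagus]

(1) Initial Consonant Epenthesis: [asimakuz] → [tasimakuz]
(2) Final Obstruent Devoicing: [tasimakuz] → [tasimakus]
(3) Regressive Voicing Assimilation: no change — [tasimakus]
(4) Voicing Between Vowels: [tasimakus] → [tazimagus]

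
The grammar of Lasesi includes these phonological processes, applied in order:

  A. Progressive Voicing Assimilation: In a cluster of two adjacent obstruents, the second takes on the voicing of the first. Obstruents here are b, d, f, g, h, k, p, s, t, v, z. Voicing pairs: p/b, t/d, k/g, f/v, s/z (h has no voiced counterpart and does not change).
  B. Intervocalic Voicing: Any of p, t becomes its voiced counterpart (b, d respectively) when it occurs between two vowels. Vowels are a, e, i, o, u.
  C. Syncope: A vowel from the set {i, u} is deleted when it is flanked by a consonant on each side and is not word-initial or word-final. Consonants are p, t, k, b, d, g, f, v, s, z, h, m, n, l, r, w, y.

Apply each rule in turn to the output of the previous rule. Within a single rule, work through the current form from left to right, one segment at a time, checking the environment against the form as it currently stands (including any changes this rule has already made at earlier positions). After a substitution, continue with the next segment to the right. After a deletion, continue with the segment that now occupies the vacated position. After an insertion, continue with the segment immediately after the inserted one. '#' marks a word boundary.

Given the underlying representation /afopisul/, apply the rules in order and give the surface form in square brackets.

[afobsl]

A Progressive Voicing Assimilation: no change — [afopisul]
B Intervocalic Voicing: [afopisul] → [afobisul]
C Syncope: [afobisul] → [afobsl]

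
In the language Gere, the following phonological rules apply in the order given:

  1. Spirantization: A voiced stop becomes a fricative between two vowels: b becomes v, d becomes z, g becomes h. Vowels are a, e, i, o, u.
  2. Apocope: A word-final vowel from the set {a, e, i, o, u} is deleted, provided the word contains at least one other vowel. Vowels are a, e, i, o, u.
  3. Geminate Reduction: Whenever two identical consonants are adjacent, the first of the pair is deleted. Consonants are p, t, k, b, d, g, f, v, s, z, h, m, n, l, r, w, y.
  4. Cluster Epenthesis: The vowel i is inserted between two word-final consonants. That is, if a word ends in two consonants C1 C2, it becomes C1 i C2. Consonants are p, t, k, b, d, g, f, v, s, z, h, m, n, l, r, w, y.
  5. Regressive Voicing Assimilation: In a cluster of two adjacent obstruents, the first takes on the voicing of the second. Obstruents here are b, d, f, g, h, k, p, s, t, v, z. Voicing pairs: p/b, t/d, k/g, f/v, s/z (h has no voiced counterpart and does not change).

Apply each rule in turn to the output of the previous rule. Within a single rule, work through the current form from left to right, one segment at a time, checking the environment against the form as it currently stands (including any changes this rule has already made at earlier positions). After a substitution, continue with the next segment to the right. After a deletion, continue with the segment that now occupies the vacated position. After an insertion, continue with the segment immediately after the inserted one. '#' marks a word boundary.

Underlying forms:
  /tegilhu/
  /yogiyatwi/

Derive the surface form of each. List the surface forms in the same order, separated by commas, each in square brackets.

[tehilih], [yohiyatiw]

/tegilhu/:
  1 Spirantization: [tegilhu] → [tehilhu]
  2 Apocope: [tehilhu] → [tehilh]
  3 Geminate Reduction: no change — [tehilh]
  4 Cluster Epenthesis: [tehilh] → [tehilih]
  5 Regressive Voicing Assimilation: no change — [tehilih]
/yogiyatwi/:
  1 Spirantization: [yogiyatwi] → [yohiyatwi]
  2 Apocope: [yohiyatwi] → [yohiyatw]
  3 Geminate Reduction: no change — [yohiyatw]
  4 Cluster Epenthesis: [yohiyatw] → [yohiyatiw]
  5 Regressive Voicing Assimilation: no change — [yohiyatiw]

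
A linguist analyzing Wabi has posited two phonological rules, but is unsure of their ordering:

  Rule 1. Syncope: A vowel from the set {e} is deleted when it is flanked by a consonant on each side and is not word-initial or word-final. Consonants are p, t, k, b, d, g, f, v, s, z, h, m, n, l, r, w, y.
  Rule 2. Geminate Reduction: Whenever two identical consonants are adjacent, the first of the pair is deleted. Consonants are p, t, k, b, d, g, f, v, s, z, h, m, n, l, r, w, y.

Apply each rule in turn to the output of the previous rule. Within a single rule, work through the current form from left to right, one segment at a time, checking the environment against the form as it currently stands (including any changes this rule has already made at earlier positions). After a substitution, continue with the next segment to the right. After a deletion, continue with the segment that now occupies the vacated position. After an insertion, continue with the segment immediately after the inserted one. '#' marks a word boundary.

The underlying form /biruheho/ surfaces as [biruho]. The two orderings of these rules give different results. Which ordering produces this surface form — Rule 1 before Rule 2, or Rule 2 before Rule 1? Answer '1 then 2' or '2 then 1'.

Order 1 then 2:
  1 Syncope: [biruheho] → [biruhho]
  2 Geminate Reduction: [biruhho] → [biruho]
  result: [biruho]
Order 2 then 1:
  2 Geminate Reduction: no change — [biruheho]
  1 Syncope: [biruheho] → [biruhho]
  result: [biruhho]

1 then 2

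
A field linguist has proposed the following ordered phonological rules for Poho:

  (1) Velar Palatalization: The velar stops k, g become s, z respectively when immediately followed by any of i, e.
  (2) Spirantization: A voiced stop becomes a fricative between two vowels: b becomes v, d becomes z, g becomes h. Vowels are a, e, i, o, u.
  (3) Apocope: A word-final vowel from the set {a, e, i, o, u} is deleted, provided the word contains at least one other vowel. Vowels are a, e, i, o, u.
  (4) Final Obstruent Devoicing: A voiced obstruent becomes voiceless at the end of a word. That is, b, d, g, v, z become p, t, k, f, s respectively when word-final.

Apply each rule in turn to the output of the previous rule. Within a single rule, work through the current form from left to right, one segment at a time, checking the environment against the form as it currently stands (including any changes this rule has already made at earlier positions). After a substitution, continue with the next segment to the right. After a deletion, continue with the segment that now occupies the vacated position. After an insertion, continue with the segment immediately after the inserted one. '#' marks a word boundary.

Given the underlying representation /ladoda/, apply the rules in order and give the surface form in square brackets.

[lazos]

(1) Velar Palatalization: no change — [ladoda]
(2) Spirantization: [ladoda] → [lazoza]
(3) Apocope: [lazoza] → [lazoz]
(4) Final Obstruent Devoicing: [lazoz] → [lazos]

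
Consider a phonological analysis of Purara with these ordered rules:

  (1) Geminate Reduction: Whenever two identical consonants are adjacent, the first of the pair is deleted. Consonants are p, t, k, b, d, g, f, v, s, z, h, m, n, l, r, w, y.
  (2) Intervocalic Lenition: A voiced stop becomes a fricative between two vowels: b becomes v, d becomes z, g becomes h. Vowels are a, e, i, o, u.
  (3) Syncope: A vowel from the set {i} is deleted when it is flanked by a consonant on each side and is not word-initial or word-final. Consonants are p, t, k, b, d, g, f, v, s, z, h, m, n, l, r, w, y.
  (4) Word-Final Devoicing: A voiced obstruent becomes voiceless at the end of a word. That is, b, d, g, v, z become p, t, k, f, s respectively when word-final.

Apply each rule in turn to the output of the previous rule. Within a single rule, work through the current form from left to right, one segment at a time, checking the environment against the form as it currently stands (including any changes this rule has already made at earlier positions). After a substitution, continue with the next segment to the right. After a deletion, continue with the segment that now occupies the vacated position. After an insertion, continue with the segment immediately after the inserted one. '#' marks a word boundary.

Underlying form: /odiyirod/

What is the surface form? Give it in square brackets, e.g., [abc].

(1) Geminate Reduction: no change — [odiyirod]
(2) Intervocalic Lenition: [odiyirod] → [oziyirod]
(3) Syncope: [oziyirod] → [ozyrod]
(4) Word-Final Devoicing: [ozyrod] → [ozyrot]

[ozyrot]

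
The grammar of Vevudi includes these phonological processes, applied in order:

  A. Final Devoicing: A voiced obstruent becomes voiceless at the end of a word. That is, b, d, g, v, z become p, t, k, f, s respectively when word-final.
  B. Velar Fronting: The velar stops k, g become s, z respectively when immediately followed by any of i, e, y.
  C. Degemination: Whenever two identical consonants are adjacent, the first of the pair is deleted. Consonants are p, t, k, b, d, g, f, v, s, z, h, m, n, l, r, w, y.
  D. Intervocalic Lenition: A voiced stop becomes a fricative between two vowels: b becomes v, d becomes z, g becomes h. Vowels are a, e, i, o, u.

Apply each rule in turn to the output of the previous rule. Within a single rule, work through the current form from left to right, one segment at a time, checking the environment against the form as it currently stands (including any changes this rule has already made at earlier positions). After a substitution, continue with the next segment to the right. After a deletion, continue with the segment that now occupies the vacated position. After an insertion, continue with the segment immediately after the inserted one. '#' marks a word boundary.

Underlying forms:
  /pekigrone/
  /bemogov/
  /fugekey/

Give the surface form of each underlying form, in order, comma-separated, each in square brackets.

[pesigrone], [bemohof], [fuzesey]

/pekigrone/:
  A Final Devoicing: no change — [pekigrone]
  B Velar Fronting: [pekigrone] → [pesigrone]
  C Degemination: no change — [pesigrone]
  D Intervocalic Lenition: no change — [pesigrone]
/bemogov/:
  A Final Devoicing: [bemogov] → [bemogof]
  B Velar Fronting: no change — [bemogof]
  C Degemination: no change — [bemogof]
  D Intervocalic Lenition: [bemogof] → [bemohof]
/fugekey/:
  A Final Devoicing: no change — [fugekey]
  B Velar Fronting: [fugekey] → [fuzesey]
  C Degemination: no change — [fuzesey]
  D Intervocalic Lenition: no change — [fuzesey]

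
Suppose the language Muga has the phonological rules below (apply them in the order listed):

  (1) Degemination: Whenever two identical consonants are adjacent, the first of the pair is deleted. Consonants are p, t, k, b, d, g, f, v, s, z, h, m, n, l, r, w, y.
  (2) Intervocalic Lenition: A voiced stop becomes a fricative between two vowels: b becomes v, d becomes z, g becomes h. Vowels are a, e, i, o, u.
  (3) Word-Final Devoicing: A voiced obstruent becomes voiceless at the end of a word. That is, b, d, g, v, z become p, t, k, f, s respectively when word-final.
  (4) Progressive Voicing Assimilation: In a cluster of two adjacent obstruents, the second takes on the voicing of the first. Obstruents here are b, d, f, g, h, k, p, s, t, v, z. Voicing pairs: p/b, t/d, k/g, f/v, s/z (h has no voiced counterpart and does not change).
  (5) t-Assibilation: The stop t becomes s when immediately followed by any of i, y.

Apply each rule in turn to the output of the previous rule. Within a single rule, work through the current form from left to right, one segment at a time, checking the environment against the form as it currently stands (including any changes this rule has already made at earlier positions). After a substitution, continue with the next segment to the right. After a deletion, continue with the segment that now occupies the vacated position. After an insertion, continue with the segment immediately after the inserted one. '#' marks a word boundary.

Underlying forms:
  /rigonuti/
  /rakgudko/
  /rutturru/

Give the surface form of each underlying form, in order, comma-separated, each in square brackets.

[rihonusi], [rakkudgo], [ruturu]

/rigonuti/:
  (1) Degemination: no change — [rigonuti]
  (2) Intervocalic Lenition: [rigonuti] → [rihonuti]
  (3) Word-Final Devoicing: no change — [rihonuti]
  (4) Progressive Voicing Assimilation: no change — [rihonuti]
  (5) t-Assibilation: [rihonuti] → [rihonusi]
/rakgudko/:
  (1) Degemination: no change — [rakgudko]
  (2) Intervocalic Lenition: no change — [rakgudko]
  (3) Word-Final Devoicing: no change — [rakgudko]
  (4) Progressive Voicing Assimilation: [rakgudko] → [rakkudgo]
  (5) t-Assibilation: no change — [rakkudgo]
/rutturru/:
  (1) Degemination: [rutturru] → [ruturu]
  (2) Intervocalic Lenition: no change — [ruturu]
  (3) Word-Final Devoicing: no change — [ruturu]
  (4) Progressive Voicing Assimilation: no change — [ruturu]
  (5) t-Assibilation: no change — [ruturu]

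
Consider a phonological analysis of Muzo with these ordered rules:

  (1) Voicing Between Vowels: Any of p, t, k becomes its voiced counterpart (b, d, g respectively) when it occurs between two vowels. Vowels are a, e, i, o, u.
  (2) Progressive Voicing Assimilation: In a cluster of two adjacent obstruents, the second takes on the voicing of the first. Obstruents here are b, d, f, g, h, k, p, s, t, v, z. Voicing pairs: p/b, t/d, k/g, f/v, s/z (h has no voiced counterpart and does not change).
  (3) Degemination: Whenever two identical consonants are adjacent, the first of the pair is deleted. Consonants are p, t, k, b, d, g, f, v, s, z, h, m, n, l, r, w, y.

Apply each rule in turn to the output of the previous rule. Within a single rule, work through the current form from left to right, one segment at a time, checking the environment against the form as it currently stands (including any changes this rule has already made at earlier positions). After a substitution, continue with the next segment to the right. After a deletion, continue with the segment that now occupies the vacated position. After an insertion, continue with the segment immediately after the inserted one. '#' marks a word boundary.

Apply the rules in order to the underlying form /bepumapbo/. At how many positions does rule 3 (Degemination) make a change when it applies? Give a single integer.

1

(1) Voicing Between Vowels: [bepumapbo] → [bebumapbo]
(2) Progressive Voicing Assimilation: [bebumapbo] → [bebumappo]
(3) Degemination: [bebumappo] → [bebumapo]
Rule 3 changed 1 position(s).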